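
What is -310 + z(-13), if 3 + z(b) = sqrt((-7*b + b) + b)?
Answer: -313 + sqrt(65) ≈ -304.94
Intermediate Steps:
z(b) = -3 + sqrt(5)*sqrt(-b) (z(b) = -3 + sqrt((-7*b + b) + b) = -3 + sqrt(-6*b + b) = -3 + sqrt(-5*b) = -3 + sqrt(5)*sqrt(-b))
-310 + z(-13) = -310 + (-3 + sqrt(5)*sqrt(-1*(-13))) = -310 + (-3 + sqrt(5)*sqrt(13)) = -310 + (-3 + sqrt(65)) = -313 + sqrt(65)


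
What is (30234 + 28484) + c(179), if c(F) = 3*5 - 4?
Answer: 58729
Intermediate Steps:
c(F) = 11 (c(F) = 15 - 4 = 11)
(30234 + 28484) + c(179) = (30234 + 28484) + 11 = 58718 + 11 = 58729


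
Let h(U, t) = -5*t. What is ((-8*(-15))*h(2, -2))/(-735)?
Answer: -80/49 ≈ -1.6327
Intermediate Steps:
((-8*(-15))*h(2, -2))/(-735) = ((-8*(-15))*(-5*(-2)))/(-735) = (120*10)*(-1/735) = 1200*(-1/735) = -80/49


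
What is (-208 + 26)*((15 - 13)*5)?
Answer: -1820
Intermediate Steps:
(-208 + 26)*((15 - 13)*5) = -364*5 = -182*10 = -1820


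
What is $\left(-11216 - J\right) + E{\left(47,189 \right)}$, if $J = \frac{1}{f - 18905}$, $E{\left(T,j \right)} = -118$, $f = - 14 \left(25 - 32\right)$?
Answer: $- \frac{213158537}{18807} \approx -11334.0$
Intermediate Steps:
$f = 98$ ($f = \left(-14\right) \left(-7\right) = 98$)
$J = - \frac{1}{18807}$ ($J = \frac{1}{98 - 18905} = \frac{1}{-18807} = - \frac{1}{18807} \approx -5.3172 \cdot 10^{-5}$)
$\left(-11216 - J\right) + E{\left(47,189 \right)} = \left(-11216 - - \frac{1}{18807}\right) - 118 = \left(-11216 + \frac{1}{18807}\right) - 118 = - \frac{210939311}{18807} - 118 = - \frac{213158537}{18807}$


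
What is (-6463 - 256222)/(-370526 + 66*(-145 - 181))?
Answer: 262685/392042 ≈ 0.67004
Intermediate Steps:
(-6463 - 256222)/(-370526 + 66*(-145 - 181)) = -262685/(-370526 + 66*(-326)) = -262685/(-370526 - 21516) = -262685/(-392042) = -262685*(-1/392042) = 262685/392042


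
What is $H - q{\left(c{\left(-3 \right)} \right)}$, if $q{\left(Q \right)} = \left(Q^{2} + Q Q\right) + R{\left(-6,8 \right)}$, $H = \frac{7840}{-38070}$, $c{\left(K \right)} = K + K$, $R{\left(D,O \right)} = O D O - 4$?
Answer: $\frac{1202228}{3807} \approx 315.79$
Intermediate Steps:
$R{\left(D,O \right)} = -4 + D O^{2}$ ($R{\left(D,O \right)} = D O O - 4 = D O^{2} - 4 = -4 + D O^{2}$)
$c{\left(K \right)} = 2 K$
$H = - \frac{784}{3807}$ ($H = 7840 \left(- \frac{1}{38070}\right) = - \frac{784}{3807} \approx -0.20594$)
$q{\left(Q \right)} = -388 + 2 Q^{2}$ ($q{\left(Q \right)} = \left(Q^{2} + Q Q\right) - \left(4 + 6 \cdot 8^{2}\right) = \left(Q^{2} + Q^{2}\right) - 388 = 2 Q^{2} - 388 = -388 + 2 Q^{2}$)
$H - q{\left(c{\left(-3 \right)} \right)} = - \frac{784}{3807} - \left(-388 + 2 \left(2 \left(-3\right)\right)^{2}\right) = - \frac{784}{3807} - \left(-388 + 2 \left(-6\right)^{2}\right) = - \frac{784}{3807} - \left(-388 + 2 \cdot 36\right) = - \frac{784}{3807} - \left(-388 + 72\right) = - \frac{784}{3807} - -316 = - \frac{784}{3807} + 316 = \frac{1202228}{3807}$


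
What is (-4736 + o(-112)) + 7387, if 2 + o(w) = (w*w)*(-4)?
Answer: -47527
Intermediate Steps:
o(w) = -2 - 4*w² (o(w) = -2 + (w*w)*(-4) = -2 + w²*(-4) = -2 - 4*w²)
(-4736 + o(-112)) + 7387 = (-4736 + (-2 - 4*(-112)²)) + 7387 = (-4736 + (-2 - 4*12544)) + 7387 = (-4736 + (-2 - 50176)) + 7387 = (-4736 - 50178) + 7387 = -54914 + 7387 = -47527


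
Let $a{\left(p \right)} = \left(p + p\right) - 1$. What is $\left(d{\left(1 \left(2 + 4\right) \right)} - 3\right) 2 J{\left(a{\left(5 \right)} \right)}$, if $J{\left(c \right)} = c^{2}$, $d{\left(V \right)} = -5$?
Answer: $-1296$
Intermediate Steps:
$a{\left(p \right)} = -1 + 2 p$ ($a{\left(p \right)} = 2 p - 1 = -1 + 2 p$)
$\left(d{\left(1 \left(2 + 4\right) \right)} - 3\right) 2 J{\left(a{\left(5 \right)} \right)} = \left(-5 - 3\right) 2 \left(-1 + 2 \cdot 5\right)^{2} = \left(-5 + \left(-3 + 0\right)\right) 2 \left(-1 + 10\right)^{2} = \left(-5 - 3\right) 2 \cdot 9^{2} = \left(-8\right) 2 \cdot 81 = \left(-16\right) 81 = -1296$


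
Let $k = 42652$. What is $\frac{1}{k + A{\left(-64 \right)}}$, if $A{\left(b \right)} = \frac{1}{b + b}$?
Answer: $\frac{128}{5459455} \approx 2.3446 \cdot 10^{-5}$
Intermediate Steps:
$A{\left(b \right)} = \frac{1}{2 b}$
$\frac{1}{k + A{\left(-64 \right)}} = \frac{1}{42652 + \frac{1}{2 \left(-64\right)}} = \frac{1}{42652 + \frac{1}{2} \left(- \frac{1}{64}\right)} = \frac{1}{42652 - \frac{1}{128}} = \frac{1}{\frac{5459455}{128}} = \frac{128}{5459455}$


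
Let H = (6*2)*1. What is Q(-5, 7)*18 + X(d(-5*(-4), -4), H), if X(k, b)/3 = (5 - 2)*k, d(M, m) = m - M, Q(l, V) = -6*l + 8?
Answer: 468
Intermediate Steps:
Q(l, V) = 8 - 6*l
H = 12 (H = 12*1 = 12)
X(k, b) = 9*k (X(k, b) = 3*((5 - 2)*k) = 3*(3*k) = 9*k)
Q(-5, 7)*18 + X(d(-5*(-4), -4), H) = (8 - 6*(-5))*18 + 9*(-4 - (-5)*(-4)) = (8 + 30)*18 + 9*(-4 - 1*20) = 38*18 + 9*(-4 - 20) = 684 + 9*(-24) = 684 - 216 = 468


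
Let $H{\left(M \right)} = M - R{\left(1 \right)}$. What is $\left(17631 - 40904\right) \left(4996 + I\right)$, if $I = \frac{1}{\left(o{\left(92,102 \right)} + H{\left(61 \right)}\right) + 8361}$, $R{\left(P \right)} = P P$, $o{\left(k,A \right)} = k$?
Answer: $- \frac{989822776077}{8513} \approx -1.1627 \cdot 10^{8}$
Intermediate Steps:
$R{\left(P \right)} = P^{2}$
$H{\left(M \right)} = -1 + M$ ($H{\left(M \right)} = M - 1^{2} = M - 1 = -1 + M$)
$I = \frac{1}{8513}$ ($I = \frac{1}{\left(92 + \left(-1 + 61\right)\right) + 8361} = \frac{1}{\left(92 + 60\right) + 8361} = \frac{1}{152 + 8361} = \frac{1}{8513} \approx 0.00011747$)
$\left(17631 - 40904\right) \left(4996 + I\right) = \left(17631 - 40904\right) \left(4996 + \frac{1}{8513}\right) = \left(-23273\right) \frac{42530949}{8513} = - \frac{989822776077}{8513}$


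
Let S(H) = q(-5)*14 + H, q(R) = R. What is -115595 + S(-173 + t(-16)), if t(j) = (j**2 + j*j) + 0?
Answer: -115326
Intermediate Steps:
t(j) = 2*j**2 (t(j) = (j**2 + j**2) + 0 = 2*j**2 + 0 = 2*j**2)
S(H) = -70 + H (S(H) = -5*14 + H = -70 + H)
-115595 + S(-173 + t(-16)) = -115595 + (-70 + (-173 + 2*(-16)**2)) = -115595 + (-70 + (-173 + 2*256)) = -115595 + (-70 + (-173 + 512)) = -115595 + (-70 + 339) = -115595 + 269 = -115326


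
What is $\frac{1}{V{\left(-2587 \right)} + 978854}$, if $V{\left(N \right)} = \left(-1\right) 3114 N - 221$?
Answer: $\frac{1}{9034551} \approx 1.1069 \cdot 10^{-7}$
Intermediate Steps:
$V{\left(N \right)} = -221 - 3114 N$ ($V{\left(N \right)} = - 3114 N - 221 = -221 - 3114 N$)
$\frac{1}{V{\left(-2587 \right)} + 978854} = \frac{1}{\left(-221 - -8055918\right) + 978854} = \frac{1}{\left(-221 + 8055918\right) + 978854} = \frac{1}{8055697 + 978854} = \frac{1}{9034551}$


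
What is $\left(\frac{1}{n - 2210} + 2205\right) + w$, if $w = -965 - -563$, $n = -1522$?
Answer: $\frac{6728795}{3732} \approx 1803.0$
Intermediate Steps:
$w = -402$ ($w = -965 + 563 = -402$)
$\left(\frac{1}{n - 2210} + 2205\right) + w = \left(\frac{1}{-1522 - 2210} + 2205\right) - 402 = \left(\frac{1}{-3732} + 2205\right) - 402 = \left(- \frac{1}{3732} + 2205\right) - 402 = \frac{8229059}{3732} - 402 = \frac{6728795}{3732}$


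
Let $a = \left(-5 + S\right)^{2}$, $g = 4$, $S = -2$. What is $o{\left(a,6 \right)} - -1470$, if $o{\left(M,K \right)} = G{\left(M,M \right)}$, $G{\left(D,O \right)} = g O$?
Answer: $1666$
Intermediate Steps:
$G{\left(D,O \right)} = 4 O$
$a = 49$ ($a = \left(-5 - 2\right)^{2} = \left(-7\right)^{2} = 49$)
$o{\left(M,K \right)} = 4 M$
$o{\left(a,6 \right)} - -1470 = 4 \cdot 49 - -1470 = 196 + 1470 = 1666$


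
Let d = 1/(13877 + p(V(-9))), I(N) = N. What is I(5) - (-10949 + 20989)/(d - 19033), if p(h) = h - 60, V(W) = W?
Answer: 1452670635/262807663 ≈ 5.5275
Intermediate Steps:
p(h) = -60 + h
d = 1/13808 (d = 1/(13877 + (-60 - 9)) = 1/(13877 - 69) = 1/13808 ≈ 7.2422e-5)
I(5) - (-10949 + 20989)/(d - 19033) = 5 - (-10949 + 20989)/(1/13808 - 19033) = 5 - 10040/(-262807663/13808) = 5 - 10040*(-13808)/262807663 = 5 - 1*(-138632320/262807663) = 5 + 138632320/262807663 = 1452670635/262807663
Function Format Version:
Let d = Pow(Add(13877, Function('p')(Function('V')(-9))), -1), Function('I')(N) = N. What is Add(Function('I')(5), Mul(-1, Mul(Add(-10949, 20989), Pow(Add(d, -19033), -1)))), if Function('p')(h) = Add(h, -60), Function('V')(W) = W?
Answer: Rational(1452670635, 262807663) ≈ 5.5275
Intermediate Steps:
Function('p')(h) = Add(-60, h)
d = Rational(1, 13808) (d = Pow(Add(13877, Add(-60, -9)), -1) = Pow(Add(13877, -69), -1) = Pow(13808, -1) = Rational(1, 13808) ≈ 7.2422e-5)
Add(Function('I')(5), Mul(-1, Mul(Add(-10949, 20989), Pow(Add(d, -19033), -1)))) = Add(5, Mul(-1, Mul(Add(-10949, 20989), Pow(Add(Rational(1, 13808), -19033), -1)))) = Add(5, Mul(-1, Mul(10040, Pow(Rational(-262807663, 13808), -1)))) = Add(5, Mul(-1, Mul(10040, Rational(-13808, 262807663)))) = Add(5, Mul(-1, Rational(-138632320, 262807663))) = Add(5, Rational(138632320, 262807663)) = Rational(1452670635, 262807663)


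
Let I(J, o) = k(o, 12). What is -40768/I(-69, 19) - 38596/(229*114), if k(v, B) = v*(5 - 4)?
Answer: -28026914/13053 ≈ -2147.2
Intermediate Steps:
k(v, B) = v (k(v, B) = v*1 = v)
I(J, o) = o
-40768/I(-69, 19) - 38596/(229*114) = -40768/19 - 38596/(229*114) = -40768*1/19 - 38596/26106 = -40768/19 - 38596*1/26106 = -40768/19 - 19298/13053 = -28026914/13053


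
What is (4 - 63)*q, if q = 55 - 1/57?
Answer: -184906/57 ≈ -3244.0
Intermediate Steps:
q = 3134/57 (q = 55 - 1*1/57 = 55 - 1/57 = 3134/57 ≈ 54.982)
(4 - 63)*q = (4 - 63)*(3134/57) = -59*3134/57 = -184906/57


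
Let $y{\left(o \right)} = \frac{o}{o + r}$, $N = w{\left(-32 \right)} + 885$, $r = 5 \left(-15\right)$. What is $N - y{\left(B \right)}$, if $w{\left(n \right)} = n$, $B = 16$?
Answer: $\frac{50343}{59} \approx 853.27$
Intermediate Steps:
$r = -75$
$N = 853$ ($N = -32 + 885 = 853$)
$y{\left(o \right)} = \frac{o}{-75 + o}$ ($y{\left(o \right)} = \frac{o}{o - 75} = \frac{o}{-75 + o}$)
$N - y{\left(B \right)} = 853 - \frac{16}{-75 + 16} = 853 - \frac{16}{-59} = 853 - 16 \left(- \frac{1}{59}\right) = 853 - - \frac{16}{59} = 853 + \frac{16}{59} = \frac{50343}{59}$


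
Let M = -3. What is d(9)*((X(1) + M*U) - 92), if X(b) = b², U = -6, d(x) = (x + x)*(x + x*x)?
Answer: -118260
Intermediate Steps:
d(x) = 2*x*(x + x²) (d(x) = (2*x)*(x + x²) = 2*x*(x + x²))
d(9)*((X(1) + M*U) - 92) = (2*9²*(1 + 9))*((1² - 3*(-6)) - 92) = (2*81*10)*((1 + 18) - 92) = 1620*(19 - 92) = 1620*(-73) = -118260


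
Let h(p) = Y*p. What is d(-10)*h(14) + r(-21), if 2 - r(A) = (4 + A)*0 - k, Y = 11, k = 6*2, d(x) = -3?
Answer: -448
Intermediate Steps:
k = 12
r(A) = 14 (r(A) = 2 - ((4 + A)*0 - 1*12) = 2 - (0 - 12) = 2 - 1*(-12) = 2 + 12 = 14)
h(p) = 11*p
d(-10)*h(14) + r(-21) = -33*14 + 14 = -3*154 + 14 = -462 + 14 = -448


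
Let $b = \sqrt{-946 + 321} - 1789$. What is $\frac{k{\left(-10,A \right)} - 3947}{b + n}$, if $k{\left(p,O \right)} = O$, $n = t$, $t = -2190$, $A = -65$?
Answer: $\frac{7981874}{7916533} + \frac{50150 i}{7916533} \approx 1.0083 + 0.0063348 i$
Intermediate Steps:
$n = -2190$
$b = -1789 + 25 i$ ($b = \sqrt{-625} - 1789 = 25 i - 1789 = -1789 + 25 i \approx -1789.0 + 25.0 i$)
$\frac{k{\left(-10,A \right)} - 3947}{b + n} = \frac{-65 - 3947}{\left(-1789 + 25 i\right) - 2190} = - \frac{4012}{-3979 + 25 i} = - 4012 \frac{-3979 - 25 i}{15833066} = - \frac{2006 \left(-3979 - 25 i\right)}{7916533}$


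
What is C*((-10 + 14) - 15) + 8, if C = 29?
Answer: -311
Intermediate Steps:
C*((-10 + 14) - 15) + 8 = 29*((-10 + 14) - 15) + 8 = 29*(4 - 15) + 8 = 29*(-11) + 8 = -319 + 8 = -311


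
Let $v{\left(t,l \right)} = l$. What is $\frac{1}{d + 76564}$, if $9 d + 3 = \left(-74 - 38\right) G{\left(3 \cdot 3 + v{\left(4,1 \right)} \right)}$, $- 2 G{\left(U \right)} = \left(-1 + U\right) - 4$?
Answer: $\frac{9}{689353} \approx 1.3056 \cdot 10^{-5}$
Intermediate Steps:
$G{\left(U \right)} = \frac{5}{2} - \frac{U}{2}$ ($G{\left(U \right)} = - \frac{\left(-1 + U\right) - 4}{2} = - \frac{-5 + U}{2} = \frac{5}{2} - \frac{U}{2}$)
$d = \frac{277}{9}$ ($d = - \frac{1}{3} + \frac{\left(-74 - 38\right) \left(\frac{5}{2} - \frac{3 \cdot 3 + 1}{2}\right)}{9} = - \frac{1}{3} + \frac{\left(-112\right) \left(\frac{5}{2} - \frac{9 + 1}{2}\right)}{9} = - \frac{1}{3} + \frac{\left(-112\right) \left(\frac{5}{2} - 5\right)}{9} = - \frac{1}{3} + \frac{\left(-112\right) \left(- \frac{5}{2}\right)}{9} = - \frac{1}{3} + \frac{1}{9} \cdot 280 = - \frac{1}{3} + \frac{280}{9} = \frac{277}{9} \approx 30.778$)
$\frac{1}{d + 76564} = \frac{1}{\frac{277}{9} + 76564} = \frac{1}{\frac{689353}{9}} = \frac{9}{689353}$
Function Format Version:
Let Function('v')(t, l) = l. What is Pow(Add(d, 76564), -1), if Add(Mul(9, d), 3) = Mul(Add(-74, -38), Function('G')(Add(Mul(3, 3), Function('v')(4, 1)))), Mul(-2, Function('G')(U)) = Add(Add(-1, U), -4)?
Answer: Rational(9, 689353) ≈ 1.3056e-5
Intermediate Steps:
Function('G')(U) = Add(Rational(5, 2), Mul(Rational(-1, 2), U)) (Function('G')(U) = Mul(Rational(-1, 2), Add(Add(-1, U), -4)) = Mul(Rational(-1, 2), Add(-5, U)) = Add(Rational(5, 2), Mul(Rational(-1, 2), U)))
d = Rational(277, 9) (d = Add(Rational(-1, 3), Mul(Rational(1, 9), Mul(Add(-74, -38), Add(Rational(5, 2), Mul(Rational(-1, 2), Add(Mul(3, 3), 1)))))) = Add(Rational(-1, 3), Mul(Rational(1, 9), Mul(-112, Add(Rational(5, 2), Mul(Rational(-1, 2), Add(9, 1)))))) = Add(Rational(-1, 3), Mul(Rational(1, 9), Mul(-112, Add(Rational(5, 2), Mul(Rational(-1, 2), 10))))) = Add(Rational(-1, 3), Mul(Rational(1, 9), Mul(-112, Add(Rational(5, 2), -5)))) = Add(Rational(-1, 3), Mul(Rational(1, 9), Mul(-112, Rational(-5, 2)))) = Add(Rational(-1, 3), Mul(Rational(1, 9), 280)) = Add(Rational(-1, 3), Rational(280, 9)) = Rational(277, 9) ≈ 30.778)
Pow(Add(d, 76564), -1) = Pow(Add(Rational(277, 9), 76564), -1) = Pow(Rational(689353, 9), -1) = Rational(9, 689353)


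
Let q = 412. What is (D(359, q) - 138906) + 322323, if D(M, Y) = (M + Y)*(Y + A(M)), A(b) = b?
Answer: 777858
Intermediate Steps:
D(M, Y) = (M + Y)**2 (D(M, Y) = (M + Y)*(Y + M) = (M + Y)*(M + Y) = (M + Y)**2)
(D(359, q) - 138906) + 322323 = ((359**2 + 412**2 + 2*359*412) - 138906) + 322323 = ((128881 + 169744 + 295816) - 138906) + 322323 = (594441 - 138906) + 322323 = 455535 + 322323 = 777858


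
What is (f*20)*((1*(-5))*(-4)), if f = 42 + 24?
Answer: 26400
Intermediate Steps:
f = 66
(f*20)*((1*(-5))*(-4)) = (66*20)*((1*(-5))*(-4)) = 1320*(-5*(-4)) = 1320*20 = 26400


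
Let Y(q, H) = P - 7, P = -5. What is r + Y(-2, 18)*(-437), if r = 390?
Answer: 5634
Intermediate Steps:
Y(q, H) = -12 (Y(q, H) = -5 - 7 = -12)
r + Y(-2, 18)*(-437) = 390 - 12*(-437) = 390 + 5244 = 5634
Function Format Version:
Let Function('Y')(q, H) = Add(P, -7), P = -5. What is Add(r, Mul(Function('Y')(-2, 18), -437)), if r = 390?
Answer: 5634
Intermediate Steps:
Function('Y')(q, H) = -12 (Function('Y')(q, H) = Add(-5, -7) = -12)
Add(r, Mul(Function('Y')(-2, 18), -437)) = Add(390, Mul(-12, -437)) = Add(390, 5244) = 5634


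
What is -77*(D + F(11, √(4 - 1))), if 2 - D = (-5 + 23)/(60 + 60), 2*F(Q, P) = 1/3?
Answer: -9317/60 ≈ -155.28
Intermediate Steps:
F(Q, P) = ⅙ (F(Q, P) = (½)/3 = (½)*(⅓) = ⅙)
D = 37/20 (D = 2 - (-5 + 23)/(60 + 60) = 2 - 18/120 = 2 - 1*3/20 = 2 - 3/20 = 37/20 ≈ 1.8500)
-77*(D + F(11, √(4 - 1))) = -77*(37/20 + ⅙) = -77*121/60 = -9317/60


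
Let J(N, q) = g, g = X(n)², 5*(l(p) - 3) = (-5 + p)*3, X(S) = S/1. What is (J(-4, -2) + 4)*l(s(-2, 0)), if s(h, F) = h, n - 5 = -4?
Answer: -6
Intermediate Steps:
n = 1 (n = 5 - 4 = 1)
X(S) = S (X(S) = S*1 = S)
l(p) = 3*p/5 (l(p) = 3 + ((-5 + p)*3)/5 = 3 + (-15 + 3*p)/5 = 3 + (-3 + 3*p/5) = 3*p/5)
g = 1 (g = 1² = 1)
J(N, q) = 1
(J(-4, -2) + 4)*l(s(-2, 0)) = (1 + 4)*((⅗)*(-2)) = 5*(-6/5) = -6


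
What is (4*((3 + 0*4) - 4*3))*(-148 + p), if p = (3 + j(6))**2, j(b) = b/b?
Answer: 4752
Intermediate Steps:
j(b) = 1
p = 16 (p = (3 + 1)**2 = 4**2 = 16)
(4*((3 + 0*4) - 4*3))*(-148 + p) = (4*((3 + 0*4) - 4*3))*(-148 + 16) = (4*((3 + 0) - 12))*(-132) = (4*(3 - 12))*(-132) = (4*(-9))*(-132) = -36*(-132) = 4752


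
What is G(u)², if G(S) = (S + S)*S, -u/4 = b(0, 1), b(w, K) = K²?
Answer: 1024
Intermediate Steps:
u = -4 (u = -4*1² = -4*1 = -4)
G(S) = 2*S² (G(S) = (2*S)*S = 2*S²)
G(u)² = (2*(-4)²)² = (2*16)² = 32² = 1024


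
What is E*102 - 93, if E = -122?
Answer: -12537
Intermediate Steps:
E*102 - 93 = -122*102 - 93 = -12444 - 93 = -12537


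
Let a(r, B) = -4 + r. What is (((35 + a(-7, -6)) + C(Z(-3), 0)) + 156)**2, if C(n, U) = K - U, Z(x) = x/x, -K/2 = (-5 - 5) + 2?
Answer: 38416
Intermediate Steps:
K = 16 (K = -2*((-5 - 5) + 2) = -2*(-10 + 2) = -2*(-8) = 16)
Z(x) = 1
C(n, U) = 16 - U
(((35 + a(-7, -6)) + C(Z(-3), 0)) + 156)**2 = (((35 + (-4 - 7)) + (16 - 1*0)) + 156)**2 = (((35 - 11) + (16 + 0)) + 156)**2 = ((24 + 16) + 156)**2 = (40 + 156)**2 = 196**2 = 38416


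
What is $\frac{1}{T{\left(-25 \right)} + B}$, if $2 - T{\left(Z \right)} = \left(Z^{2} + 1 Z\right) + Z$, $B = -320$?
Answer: $- \frac{1}{893} \approx -0.0011198$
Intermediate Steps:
$T{\left(Z \right)} = 2 - Z^{2} - 2 Z$ ($T{\left(Z \right)} = 2 - \left(\left(Z^{2} + 1 Z\right) + Z\right) = 2 - \left(\left(Z^{2} + Z\right) + Z\right) = 2 - \left(\left(Z + Z^{2}\right) + Z\right) = 2 - \left(Z^{2} + 2 Z\right) = 2 - Z^{2} - 2 Z$)
$\frac{1}{T{\left(-25 \right)} + B} = \frac{1}{\left(2 - \left(-25\right)^{2} - -50\right) - 320} = \frac{1}{\left(2 - 625 + 50\right) - 320} = \frac{1}{-573 - 320} = \frac{1}{-893} = - \frac{1}{893}$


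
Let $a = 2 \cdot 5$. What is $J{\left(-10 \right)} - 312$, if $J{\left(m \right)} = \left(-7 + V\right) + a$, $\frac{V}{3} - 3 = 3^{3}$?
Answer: $-219$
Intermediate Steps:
$V = 90$ ($V = 9 + 3 \cdot 3^{3} = 9 + 3 \cdot 27 = 9 + 81 = 90$)
$a = 10$
$J{\left(m \right)} = 93$ ($J{\left(m \right)} = \left(-7 + 90\right) + 10 = 83 + 10 = 93$)
$J{\left(-10 \right)} - 312 = 93 - 312 = -219$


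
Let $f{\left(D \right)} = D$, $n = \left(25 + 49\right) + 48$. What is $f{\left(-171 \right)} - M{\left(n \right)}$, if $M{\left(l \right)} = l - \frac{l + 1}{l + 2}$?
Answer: $- \frac{36209}{124} \approx -292.01$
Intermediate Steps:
$n = 122$ ($n = 74 + 48 = 122$)
$M{\left(l \right)} = l - \frac{1 + l}{2 + l}$
$f{\left(-171 \right)} - M{\left(n \right)} = -171 - \frac{-1 + 122 + 122^{2}}{2 + 122} = -171 - \frac{-1 + 122 + 14884}{124} = -171 - \frac{1}{124} \cdot 15005 = -171 - \frac{15005}{124} = - \frac{36209}{124}$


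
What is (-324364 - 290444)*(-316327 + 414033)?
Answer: -60070430448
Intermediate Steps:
(-324364 - 290444)*(-316327 + 414033) = -614808*97706 = -60070430448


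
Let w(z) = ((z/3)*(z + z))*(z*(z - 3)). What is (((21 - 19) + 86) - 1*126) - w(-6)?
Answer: -1334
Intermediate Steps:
w(z) = 2*z³*(-3 + z)/3 (w(z) = ((z*(⅓))*(2*z))*(z*(-3 + z)) = ((z/3)*(2*z))*(z*(-3 + z)) = (2*z²/3)*(z*(-3 + z)) = 2*z³*(-3 + z)/3)
(((21 - 19) + 86) - 1*126) - w(-6) = (((21 - 19) + 86) - 1*126) - 2*(-6)³*(-3 - 6)/3 = ((2 + 86) - 126) - 2*(-216)*(-9)/3 = (88 - 126) - 1*1296 = -38 - 1296 = -1334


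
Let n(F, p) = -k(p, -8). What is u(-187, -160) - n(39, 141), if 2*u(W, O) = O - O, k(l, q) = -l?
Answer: -141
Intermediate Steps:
n(F, p) = p (n(F, p) = -(-1)*p = p)
u(W, O) = 0 (u(W, O) = (O - O)/2 = (1/2)*0 = 0)
u(-187, -160) - n(39, 141) = 0 - 1*141 = 0 - 141 = -141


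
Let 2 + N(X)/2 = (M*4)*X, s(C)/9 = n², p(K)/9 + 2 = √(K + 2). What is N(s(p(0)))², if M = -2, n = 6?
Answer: 26915344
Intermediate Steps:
p(K) = -18 + 9*√(2 + K) (p(K) = -18 + 9*√(K + 2) = -18 + 9*√(2 + K))
s(C) = 324 (s(C) = 9*6² = 9*36 = 324)
N(X) = -4 - 16*X (N(X) = -4 + 2*((-2*4)*X) = -4 + 2*(-8*X) = -4 - 16*X)
N(s(p(0)))² = (-4 - 16*324)² = (-4 - 5184)² = (-5188)² = 26915344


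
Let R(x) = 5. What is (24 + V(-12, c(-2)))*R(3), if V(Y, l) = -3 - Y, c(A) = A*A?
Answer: 165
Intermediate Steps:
c(A) = A**2
(24 + V(-12, c(-2)))*R(3) = (24 + (-3 - 1*(-12)))*5 = (24 + (-3 + 12))*5 = (24 + 9)*5 = 33*5 = 165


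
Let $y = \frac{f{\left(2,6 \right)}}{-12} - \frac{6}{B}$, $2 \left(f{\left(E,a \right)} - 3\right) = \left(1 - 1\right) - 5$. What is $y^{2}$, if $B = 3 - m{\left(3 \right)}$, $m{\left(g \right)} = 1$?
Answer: $\frac{5329}{576} \approx 9.2517$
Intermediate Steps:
$f{\left(E,a \right)} = \frac{1}{2}$ ($f{\left(E,a \right)} = 3 + \frac{\left(1 - 1\right) - 5}{2} = 3 + \frac{0 - 5}{2} = 3 + \frac{1}{2} \left(-5\right) = 3 - \frac{5}{2} = \frac{1}{2}$)
$B = 2$ ($B = 3 - 1 = 2$)
$y = - \frac{73}{24}$ ($y = \frac{1}{2 \left(-12\right)} - \frac{6}{2} = \frac{1}{2} \left(- \frac{1}{12}\right) - 3 = - \frac{1}{24} - 3 = - \frac{73}{24} \approx -3.0417$)
$y^{2} = \left(- \frac{73}{24}\right)^{2} = \frac{5329}{576}$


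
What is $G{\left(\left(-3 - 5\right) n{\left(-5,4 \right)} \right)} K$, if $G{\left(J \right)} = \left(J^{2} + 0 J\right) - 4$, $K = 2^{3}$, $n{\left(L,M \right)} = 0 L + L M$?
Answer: $204768$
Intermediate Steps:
$n{\left(L,M \right)} = L M$ ($n{\left(L,M \right)} = 0 + L M = L M$)
$K = 8$
$G{\left(J \right)} = -4 + J^{2}$ ($G{\left(J \right)} = \left(J^{2} + 0\right) - 4 = J^{2} - 4 = -4 + J^{2}$)
$G{\left(\left(-3 - 5\right) n{\left(-5,4 \right)} \right)} K = \left(-4 + \left(\left(-3 - 5\right) \left(\left(-5\right) 4\right)\right)^{2}\right) 8 = \left(-4 + \left(\left(-8\right) \left(-20\right)\right)^{2}\right) 8 = \left(-4 + 160^{2}\right) 8 = \left(-4 + 25600\right) 8 = 25596 \cdot 8 = 204768$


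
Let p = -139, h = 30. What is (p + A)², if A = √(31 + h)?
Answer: (139 - √61)² ≈ 17211.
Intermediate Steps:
A = √61 (A = √(31 + 30) = √61 ≈ 7.8102)
(p + A)² = (-139 + √61)²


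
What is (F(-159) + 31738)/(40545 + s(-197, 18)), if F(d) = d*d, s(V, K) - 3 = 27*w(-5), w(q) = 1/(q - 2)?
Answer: 399133/283809 ≈ 1.4063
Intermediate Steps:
w(q) = 1/(-2 + q)
s(V, K) = -6/7 (s(V, K) = 3 + 27/(-2 - 5) = 3 + 27/(-7) = 3 + 27*(-⅐) = 3 - 27/7 = -6/7)
F(d) = d²
(F(-159) + 31738)/(40545 + s(-197, 18)) = ((-159)² + 31738)/(40545 - 6/7) = (25281 + 31738)/(283809/7) = 57019*(7/283809) = 399133/283809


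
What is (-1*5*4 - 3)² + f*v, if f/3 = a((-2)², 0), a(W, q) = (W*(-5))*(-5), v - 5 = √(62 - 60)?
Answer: 2029 + 300*√2 ≈ 2453.3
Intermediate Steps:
v = 5 + √2 (v = 5 + √(62 - 60) = 5 + √2 ≈ 6.4142)
a(W, q) = 25*W (a(W, q) = -5*W*(-5) = 25*W)
f = 300 (f = 3*(25*(-2)²) = 3*(25*4) = 3*100 = 300)
(-1*5*4 - 3)² + f*v = (-1*5*4 - 3)² + 300*(5 + √2) = (-5*4 - 3)² + (1500 + 300*√2) = (-20 - 3)² + (1500 + 300*√2) = (-23)² + (1500 + 300*√2) = 529 + (1500 + 300*√2) = 2029 + 300*√2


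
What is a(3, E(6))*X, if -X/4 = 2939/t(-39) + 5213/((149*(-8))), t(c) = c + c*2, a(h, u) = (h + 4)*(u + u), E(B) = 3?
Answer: 28792463/5811 ≈ 4954.8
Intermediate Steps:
a(h, u) = 2*u*(4 + h) (a(h, u) = (4 + h)*(2*u) = 2*u*(4 + h))
t(c) = 3*c (t(c) = c + 2*c = 3*c)
X = 4113209/34866 (X = -4*(2939/((3*(-39))) + 5213/((149*(-8)))) = -4*(2939/(-117) + 5213/(-1192)) = -4*(2939*(-1/117) + 5213*(-1/1192)) = -4*(-2939/117 - 5213/1192) = -4*(-4113209/139464) = 4113209/34866 ≈ 117.97)
a(3, E(6))*X = (2*3*(4 + 3))*(4113209/34866) = (2*3*7)*(4113209/34866) = 42*(4113209/34866) = 28792463/5811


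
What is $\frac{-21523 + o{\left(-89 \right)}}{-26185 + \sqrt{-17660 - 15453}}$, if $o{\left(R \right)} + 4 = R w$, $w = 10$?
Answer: $\frac{586989145}{685687338} + \frac{22417 i \sqrt{33113}}{685687338} \approx 0.85606 + 0.0059491 i$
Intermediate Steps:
$o{\left(R \right)} = -4 + 10 R$ ($o{\left(R \right)} = -4 + R 10 = -4 + 10 R$)
$\frac{-21523 + o{\left(-89 \right)}}{-26185 + \sqrt{-17660 - 15453}} = \frac{-21523 + \left(-4 + 10 \left(-89\right)\right)}{-26185 + \sqrt{-17660 - 15453}} = \frac{-21523 - 894}{-26185 + \sqrt{-33113}} = \frac{-21523 - 894}{-26185 + i \sqrt{33113}} = - \frac{22417}{-26185 + i \sqrt{33113}}$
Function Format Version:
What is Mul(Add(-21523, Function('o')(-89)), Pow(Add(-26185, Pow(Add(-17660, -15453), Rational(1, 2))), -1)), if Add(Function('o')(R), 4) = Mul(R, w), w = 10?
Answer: Add(Rational(586989145, 685687338), Mul(Rational(22417, 685687338), I, Pow(33113, Rational(1, 2)))) ≈ Add(0.85606, Mul(0.0059491, I))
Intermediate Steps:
Function('o')(R) = Add(-4, Mul(10, R)) (Function('o')(R) = Add(-4, Mul(R, 10)) = Add(-4, Mul(10, R)))
Mul(Add(-21523, Function('o')(-89)), Pow(Add(-26185, Pow(Add(-17660, -15453), Rational(1, 2))), -1)) = Mul(Add(-21523, Add(-4, Mul(10, -89))), Pow(Add(-26185, Pow(Add(-17660, -15453), Rational(1, 2))), -1)) = Mul(Add(-21523, Add(-4, -890)), Pow(Add(-26185, Pow(-33113, Rational(1, 2))), -1)) = Mul(Add(-21523, -894), Pow(Add(-26185, Mul(I, Pow(33113, Rational(1, 2)))), -1)) = Mul(-22417, Pow(Add(-26185, Mul(I, Pow(33113, Rational(1, 2)))), -1))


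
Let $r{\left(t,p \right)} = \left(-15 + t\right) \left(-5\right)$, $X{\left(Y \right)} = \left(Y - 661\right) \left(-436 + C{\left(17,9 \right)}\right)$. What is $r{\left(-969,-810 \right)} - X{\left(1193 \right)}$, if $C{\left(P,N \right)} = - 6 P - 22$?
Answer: $302840$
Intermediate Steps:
$C{\left(P,N \right)} = -22 - 6 P$
$X{\left(Y \right)} = 370160 - 560 Y$ ($X{\left(Y \right)} = \left(Y - 661\right) \left(-436 - 124\right) = \left(-661 + Y\right) \left(-436 - 124\right) = \left(-661 + Y\right) \left(-560\right) = 370160 - 560 Y$)
$r{\left(t,p \right)} = 75 - 5 t$
$r{\left(-969,-810 \right)} - X{\left(1193 \right)} = \left(75 - -4845\right) - \left(370160 - 668080\right) = \left(75 + 4845\right) - \left(370160 - 668080\right) = 4920 - -297920 = 4920 + 297920 = 302840$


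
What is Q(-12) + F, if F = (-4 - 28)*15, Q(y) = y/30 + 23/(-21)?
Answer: -50557/105 ≈ -481.50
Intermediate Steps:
Q(y) = -23/21 + y/30 (Q(y) = y*(1/30) + 23*(-1/21) = y/30 - 23/21 = -23/21 + y/30)
F = -480 (F = -32*15 = -480)
Q(-12) + F = (-23/21 + (1/30)*(-12)) - 480 = (-23/21 - ⅖) - 480 = -157/105 - 480 = -50557/105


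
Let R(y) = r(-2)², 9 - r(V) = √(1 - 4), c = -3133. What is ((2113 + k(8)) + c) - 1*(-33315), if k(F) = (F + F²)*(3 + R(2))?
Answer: 38127 - 1296*I*√3 ≈ 38127.0 - 2244.7*I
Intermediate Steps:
r(V) = 9 - I*√3 (r(V) = 9 - √(1 - 4) = 9 - √(-3) = 9 - I*√3)
R(y) = (9 - I*√3)²
k(F) = (3 + (9 - I*√3)²)*(F + F²) (k(F) = (F + F²)*(3 + (9 - I*√3)²) = (3 + (9 - I*√3)²)*(F + F²))
((2113 + k(8)) + c) - 1*(-33315) = ((2113 + 9*8*(9 + 9*8 - 2*I*√3 - 2*I*8*√3)) - 3133) - 1*(-33315) = ((2113 + 9*8*(9 + 72 - 2*I*√3 - 16*I*√3)) - 3133) + 33315 = ((2113 + 9*8*(81 - 18*I*√3)) - 3133) + 33315 = ((2113 + (5832 - 1296*I*√3)) - 3133) + 33315 = ((7945 - 1296*I*√3) - 3133) + 33315 = (4812 - 1296*I*√3) + 33315 = 38127 - 1296*I*√3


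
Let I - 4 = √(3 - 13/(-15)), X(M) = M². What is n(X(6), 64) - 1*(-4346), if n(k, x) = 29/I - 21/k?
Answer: 4755635/1092 - 29*√870/182 ≈ 4350.3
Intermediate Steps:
I = 4 + √870/15 (I = 4 + √(3 - 13/(-15)) = 4 + √(3 - 13*(-1/15)) = 4 + √(3 + 13/15) = 4 + √(58/15) = 4 + √870/15 ≈ 5.9664)
n(k, x) = -21/k + 29/(4 + √870/15) (n(k, x) = 29/(4 + √870/15) - 21/k = -21/k + 29/(4 + √870/15))
n(X(6), 64) - 1*(-4346) = 3*(-420 - 7*√870 + 145*6²)/((6²)*(60 + √870)) - 1*(-4346) = 3*(-420 - 7*√870 + 145*36)/(36*(60 + √870)) + 4346 = 3*(1/36)*(-420 - 7*√870 + 5220)/(60 + √870) + 4346 = 3*(1/36)*(4800 - 7*√870)/(60 + √870) + 4346 = (4800 - 7*√870)/(12*(60 + √870)) + 4346 = 4346 + (4800 - 7*√870)/(12*(60 + √870))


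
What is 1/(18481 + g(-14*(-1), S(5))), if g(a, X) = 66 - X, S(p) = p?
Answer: 1/18542 ≈ 5.3932e-5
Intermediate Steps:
1/(18481 + g(-14*(-1), S(5))) = 1/(18481 + (66 - 1*5)) = 1/(18481 + (66 - 5)) = 1/(18481 + 61) = 1/18542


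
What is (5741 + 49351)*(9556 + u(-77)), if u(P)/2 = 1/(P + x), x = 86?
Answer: 1579414184/3 ≈ 5.2647e+8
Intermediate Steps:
u(P) = 2/(86 + P) (u(P) = 2/(P + 86) = 2/(86 + P))
(5741 + 49351)*(9556 + u(-77)) = (5741 + 49351)*(9556 + 2/(86 - 77)) = 55092*(9556 + 2/9) = 55092*(86006/9) = 1579414184/3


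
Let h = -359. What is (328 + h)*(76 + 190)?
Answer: -8246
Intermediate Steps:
(328 + h)*(76 + 190) = (328 - 359)*(76 + 190) = -31*266 = -8246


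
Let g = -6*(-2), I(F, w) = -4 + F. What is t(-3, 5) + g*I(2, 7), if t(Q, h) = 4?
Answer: -20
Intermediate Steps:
g = 12
t(-3, 5) + g*I(2, 7) = 4 + 12*(-4 + 2) = 4 + 12*(-2) = 4 - 24 = -20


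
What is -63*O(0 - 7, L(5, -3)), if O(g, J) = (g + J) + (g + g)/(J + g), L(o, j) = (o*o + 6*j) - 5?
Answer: 693/5 ≈ 138.60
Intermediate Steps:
L(o, j) = -5 + o**2 + 6*j (L(o, j) = (o**2 + 6*j) - 5 = -5 + o**2 + 6*j)
O(g, J) = J + g + 2*g/(J + g) (O(g, J) = (J + g) + (2*g)/(J + g) = (J + g) + 2*g/(J + g) = J + g + 2*g/(J + g))
-63*O(0 - 7, L(5, -3)) = -63*((-5 + 5**2 + 6*(-3))**2 + (0 - 7)**2 + 2*(0 - 7) + 2*(-5 + 5**2 + 6*(-3))*(0 - 7))/((-5 + 5**2 + 6*(-3)) + (0 - 7)) = -63*((-5 + 25 - 18)**2 + (-7)**2 + 2*(-7) + 2*(-5 + 25 - 18)*(-7))/((-5 + 25 - 18) - 7) = -63*(2**2 + 49 - 14 + 2*2*(-7))/(2 - 7) = -63*(4 + 49 - 14 - 28)/(-5) = -(-63)*11/5 = -63*(-11/5) = 693/5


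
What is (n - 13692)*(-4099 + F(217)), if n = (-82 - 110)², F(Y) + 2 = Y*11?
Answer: -39716808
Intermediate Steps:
F(Y) = -2 + 11*Y (F(Y) = -2 + Y*11 = -2 + 11*Y)
n = 36864 (n = (-192)² = 36864)
(n - 13692)*(-4099 + F(217)) = (36864 - 13692)*(-4099 + (-2 + 11*217)) = 23172*(-4099 + (-2 + 2387)) = 23172*(-4099 + 2385) = 23172*(-1714) = -39716808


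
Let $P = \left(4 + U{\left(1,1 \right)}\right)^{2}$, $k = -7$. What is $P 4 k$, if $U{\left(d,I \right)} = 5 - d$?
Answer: $-1792$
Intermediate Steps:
$P = 64$ ($P = \left(4 + \left(5 - 1\right)\right)^{2} = \left(4 + 4\right)^{2} = 8^{2} = 64$)
$P 4 k = 64 \cdot 4 \left(-7\right) = 256 \left(-7\right) = -1792$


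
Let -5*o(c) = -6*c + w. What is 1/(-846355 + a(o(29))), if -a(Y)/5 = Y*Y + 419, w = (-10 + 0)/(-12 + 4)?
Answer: -80/68353481 ≈ -1.1704e-6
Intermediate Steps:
w = 5/4 (w = -10/(-8) = -10*(-⅛) = 5/4 ≈ 1.2500)
o(c) = -¼ + 6*c/5 (o(c) = -(-6*c + 5/4)/5 = -(5/4 - 6*c)/5 = -¼ + 6*c/5)
a(Y) = -2095 - 5*Y² (a(Y) = -5*(Y*Y + 419) = -5*(Y² + 419) = -5*(419 + Y²) = -2095 - 5*Y²)
1/(-846355 + a(o(29))) = 1/(-846355 + (-2095 - 5*(-¼ + (6/5)*29)²)) = 1/(-846355 + (-2095 - 5*(-¼ + 174/5)²)) = 1/(-846355 + (-2095 - 5*(691/20)²)) = 1/(-846355 + (-2095 - 5*477481/400)) = 1/(-846355 + (-2095 - 477481/80)) = 1/(-846355 - 645081/80) = 1/(-68353481/80) = -80/68353481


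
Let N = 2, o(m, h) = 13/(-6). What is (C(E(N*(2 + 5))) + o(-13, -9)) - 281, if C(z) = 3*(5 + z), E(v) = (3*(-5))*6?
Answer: -3229/6 ≈ -538.17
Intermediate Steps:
o(m, h) = -13/6 (o(m, h) = 13*(-⅙) = -13/6)
E(v) = -90 (E(v) = -15*6 = -90)
C(z) = 15 + 3*z
(C(E(N*(2 + 5))) + o(-13, -9)) - 281 = ((15 + 3*(-90)) - 13/6) - 281 = ((15 - 270) - 13/6) - 281 = (-255 - 13/6) - 281 = -1543/6 - 281 = -3229/6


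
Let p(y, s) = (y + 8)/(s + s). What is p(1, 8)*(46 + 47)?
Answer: 837/16 ≈ 52.313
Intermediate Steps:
p(y, s) = (8 + y)/(2*s) (p(y, s) = (8 + y)/((2*s)) = (8 + y)*(1/(2*s)) = (8 + y)/(2*s))
p(1, 8)*(46 + 47) = ((1/2)*(8 + 1)/8)*(46 + 47) = ((1/2)*(1/8)*9)*93 = (9/16)*93 = 837/16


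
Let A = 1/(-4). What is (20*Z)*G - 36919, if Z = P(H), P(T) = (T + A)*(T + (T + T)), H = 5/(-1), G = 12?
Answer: -18019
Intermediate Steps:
H = -5 (H = 5*(-1) = -5)
A = -¼ ≈ -0.25000
P(T) = 3*T*(-¼ + T) (P(T) = (T - ¼)*(T + (T + T)) = (-¼ + T)*(T + 2*T) = (-¼ + T)*(3*T) = 3*T*(-¼ + T))
Z = 315/4 (Z = (¾)*(-5)*(-1 + 4*(-5)) = (¾)*(-5)*(-1 - 20) = (¾)*(-5)*(-21) = 315/4 ≈ 78.750)
(20*Z)*G - 36919 = (20*(315/4))*12 - 36919 = 1575*12 - 36919 = 18900 - 36919 = -18019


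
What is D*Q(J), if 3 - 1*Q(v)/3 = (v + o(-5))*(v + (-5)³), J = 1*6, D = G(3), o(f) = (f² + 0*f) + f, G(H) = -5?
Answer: -46455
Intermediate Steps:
o(f) = f + f² (o(f) = (f² + 0) + f = f² + f = f + f²)
D = -5
J = 6
Q(v) = 9 - 3*(-125 + v)*(20 + v) (Q(v) = 9 - 3*(v - 5*(1 - 5))*(v + (-5)³) = 9 - 3*(v - 5*(-4))*(v - 125) = 9 - 3*(v + 20)*(-125 + v) = 9 - 3*(20 + v)*(-125 + v) = 9 - 3*(-125 + v)*(20 + v))
D*Q(J) = -5*(7509 - 3*6² + 315*6) = -5*(7509 - 3*36 + 1890) = -5*(7509 - 108 + 1890) = -5*9291 = -46455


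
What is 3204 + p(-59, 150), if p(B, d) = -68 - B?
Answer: 3195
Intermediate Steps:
3204 + p(-59, 150) = 3204 + (-68 - 1*(-59)) = 3204 + (-68 + 59) = 3204 - 9 = 3195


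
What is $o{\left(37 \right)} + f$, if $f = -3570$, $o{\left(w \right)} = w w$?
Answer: $-2201$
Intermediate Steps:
$o{\left(w \right)} = w^{2}$
$o{\left(37 \right)} + f = 37^{2} - 3570 = 1369 - 3570 = -2201$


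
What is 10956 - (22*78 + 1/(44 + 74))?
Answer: 1090319/118 ≈ 9240.0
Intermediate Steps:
10956 - (22*78 + 1/(44 + 74)) = 10956 - (1716 + 1/118) = 10956 - 1*202489/118 = 10956 - 202489/118 = 1090319/118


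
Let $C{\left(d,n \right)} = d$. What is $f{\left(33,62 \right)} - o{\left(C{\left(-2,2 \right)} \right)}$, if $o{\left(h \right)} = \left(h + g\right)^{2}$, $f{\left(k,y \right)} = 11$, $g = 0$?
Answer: $7$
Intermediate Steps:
$o{\left(h \right)} = h^{2}$ ($o{\left(h \right)} = \left(h + 0\right)^{2} = h^{2}$)
$f{\left(33,62 \right)} - o{\left(C{\left(-2,2 \right)} \right)} = 11 - \left(-2\right)^{2} = 11 - 4 = 7$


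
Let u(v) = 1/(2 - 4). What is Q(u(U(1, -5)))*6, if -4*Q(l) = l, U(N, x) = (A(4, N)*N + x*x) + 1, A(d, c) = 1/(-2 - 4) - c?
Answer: ¾ ≈ 0.75000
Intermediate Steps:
A(d, c) = -⅙ - c (A(d, c) = 1/(-6) - c = -⅙ - c)
U(N, x) = 1 + x² + N*(-⅙ - N) (U(N, x) = ((-⅙ - N)*N + x*x) + 1 = (N*(-⅙ - N) + x²) + 1 = (x² + N*(-⅙ - N)) + 1 = 1 + x² + N*(-⅙ - N))
u(v) = -½ (u(v) = 1/(-2) = -½)
Q(l) = -l/4
Q(u(U(1, -5)))*6 = -¼*(-½)*6 = (⅛)*6 = ¾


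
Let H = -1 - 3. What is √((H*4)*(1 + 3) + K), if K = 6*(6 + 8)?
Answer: 2*√5 ≈ 4.4721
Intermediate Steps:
H = -4
K = 84 (K = 6*14 = 84)
√((H*4)*(1 + 3) + K) = √((-4*4)*(1 + 3) + 84) = √(-16*4 + 84) = √(-64 + 84) = √20 = 2*√5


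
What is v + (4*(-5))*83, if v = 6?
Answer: -1654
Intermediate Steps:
v + (4*(-5))*83 = 6 + (4*(-5))*83 = 6 - 20*83 = 6 - 1660 = -1654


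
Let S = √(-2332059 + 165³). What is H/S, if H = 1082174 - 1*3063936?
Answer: -990881*√2160066/1080033 ≈ -1348.4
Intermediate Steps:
H = -1981762 (H = 1082174 - 3063936 = -1981762)
S = √2160066 (S = √(-2332059 + 4492125) = √2160066 ≈ 1469.7)
H/S = -1981762*√2160066/2160066 = -990881*√2160066/1080033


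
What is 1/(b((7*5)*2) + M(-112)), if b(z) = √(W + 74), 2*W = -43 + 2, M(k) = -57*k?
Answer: 12768/81510805 - √214/81510805 ≈ 0.00015646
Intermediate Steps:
W = -41/2 (W = (-43 + 2)/2 = (½)*(-41) = -41/2 ≈ -20.500)
b(z) = √214/2 (b(z) = √(-41/2 + 74) = √(107/2) = √214/2)
1/(b((7*5)*2) + M(-112)) = 1/(√214/2 - 57*(-112)) = 1/(√214/2 + 6384) = 1/(6384 + √214/2)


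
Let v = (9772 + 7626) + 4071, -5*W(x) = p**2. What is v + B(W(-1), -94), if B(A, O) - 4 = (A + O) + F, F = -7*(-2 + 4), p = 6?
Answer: 106789/5 ≈ 21358.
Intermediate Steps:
F = -14 (F = -7*2 = -14)
W(x) = -36/5 (W(x) = -1/5*6**2 = -1/5*36 = -36/5)
B(A, O) = -10 + A + O (B(A, O) = 4 + ((A + O) - 14) = 4 + (-14 + A + O) = -10 + A + O)
v = 21469 (v = 17398 + 4071 = 21469)
v + B(W(-1), -94) = 21469 + (-10 - 36/5 - 94) = 21469 - 556/5 = 106789/5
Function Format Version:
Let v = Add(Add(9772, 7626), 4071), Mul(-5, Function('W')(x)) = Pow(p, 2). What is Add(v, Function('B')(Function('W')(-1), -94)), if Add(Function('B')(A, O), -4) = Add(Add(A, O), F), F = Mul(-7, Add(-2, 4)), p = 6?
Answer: Rational(106789, 5) ≈ 21358.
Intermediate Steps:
F = -14 (F = Mul(-7, 2) = -14)
Function('W')(x) = Rational(-36, 5) (Function('W')(x) = Mul(Rational(-1, 5), Pow(6, 2)) = Mul(Rational(-1, 5), 36) = Rational(-36, 5))
Function('B')(A, O) = Add(-10, A, O) (Function('B')(A, O) = Add(4, Add(Add(A, O), -14)) = Add(4, Add(-14, A, O)) = Add(-10, A, O))
v = 21469 (v = Add(17398, 4071) = 21469)
Add(v, Function('B')(Function('W')(-1), -94)) = Add(21469, Add(-10, Rational(-36, 5), -94)) = Add(21469, Rational(-556, 5)) = Rational(106789, 5)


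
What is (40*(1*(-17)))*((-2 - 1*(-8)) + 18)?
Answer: -16320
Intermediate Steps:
(40*(1*(-17)))*((-2 - 1*(-8)) + 18) = (40*(-17))*((-2 + 8) + 18) = -680*(6 + 18) = -680*24 = -16320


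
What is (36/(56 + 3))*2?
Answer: 72/59 ≈ 1.2203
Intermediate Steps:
(36/(56 + 3))*2 = (36/59)*2 = 72/59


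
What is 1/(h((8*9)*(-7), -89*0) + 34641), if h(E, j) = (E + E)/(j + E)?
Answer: 1/34643 ≈ 2.8866e-5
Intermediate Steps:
h(E, j) = 2*E/(E + j) (h(E, j) = (2*E)/(E + j) = 2*E/(E + j))
1/(h((8*9)*(-7), -89*0) + 34641) = 1/(2*((8*9)*(-7))/((8*9)*(-7) - 89*0) + 34641) = 1/(2*(72*(-7))/(72*(-7) + 0) + 34641) = 1/(2*(-504)/(-504 + 0) + 34641) = 1/(2*(-504)/(-504) + 34641) = 1/(2*(-504)*(-1/504) + 34641) = 1/(2 + 34641) = 1/34643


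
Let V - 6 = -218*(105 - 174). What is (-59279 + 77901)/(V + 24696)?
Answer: 9311/19872 ≈ 0.46855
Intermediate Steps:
V = 15048 (V = 6 - 218*(105 - 174) = 6 - 218*(-69) = 6 + 15042 = 15048)
(-59279 + 77901)/(V + 24696) = (-59279 + 77901)/(15048 + 24696) = 18622/39744 = 18622*(1/39744) = 9311/19872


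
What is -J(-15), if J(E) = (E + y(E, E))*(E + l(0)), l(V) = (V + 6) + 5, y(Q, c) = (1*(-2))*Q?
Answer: 60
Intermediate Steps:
y(Q, c) = -2*Q
l(V) = 11 + V (l(V) = (6 + V) + 5 = 11 + V)
J(E) = -E*(11 + E) (J(E) = (E - 2*E)*(E + (11 + 0)) = (-E)*(E + 11) = (-E)*(11 + E) = -E*(11 + E))
-J(-15) = -(-15)*(-11 - 1*(-15)) = -(-15)*(-11 + 15) = -(-15)*4 = -1*(-60) = 60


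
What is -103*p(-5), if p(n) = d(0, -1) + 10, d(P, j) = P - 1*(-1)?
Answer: -1133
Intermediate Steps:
d(P, j) = 1 + P (d(P, j) = P + 1 = 1 + P)
p(n) = 11 (p(n) = (1 + 0) + 10 = 1 + 10 = 11)
-103*p(-5) = -103*11 = -1133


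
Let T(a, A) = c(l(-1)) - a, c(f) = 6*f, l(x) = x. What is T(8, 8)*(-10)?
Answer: 140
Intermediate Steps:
T(a, A) = -6 - a (T(a, A) = 6*(-1) - a = -6 - a)
T(8, 8)*(-10) = (-6 - 1*8)*(-10) = (-6 - 8)*(-10) = -14*(-10) = 140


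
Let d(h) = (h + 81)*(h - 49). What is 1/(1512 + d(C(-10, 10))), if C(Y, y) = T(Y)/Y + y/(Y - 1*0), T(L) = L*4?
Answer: -1/2352 ≈ -0.00042517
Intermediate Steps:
T(L) = 4*L
C(Y, y) = 4 + y/Y (C(Y, y) = (4*Y)/Y + y/(Y - 1*0) = 4 + y/(Y + 0) = 4 + y/Y)
d(h) = (-49 + h)*(81 + h) (d(h) = (81 + h)*(-49 + h) = (-49 + h)*(81 + h))
1/(1512 + d(C(-10, 10))) = 1/(1512 + (-3969 + (4 + 10/(-10))² + 32*(4 + 10/(-10)))) = 1/(1512 + (-3969 + (4 + 10*(-⅒))² + 32*(4 + 10*(-⅒)))) = 1/(1512 + (-3969 + (4 - 1)² + 32*(4 - 1))) = 1/(1512 + (-3969 + 3² + 32*3)) = 1/(1512 + (-3969 + 9 + 96)) = 1/(1512 - 3864) = 1/(-2352) = -1/2352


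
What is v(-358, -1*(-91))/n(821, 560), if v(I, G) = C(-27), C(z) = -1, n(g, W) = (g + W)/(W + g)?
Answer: -1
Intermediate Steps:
n(g, W) = 1 (n(g, W) = (W + g)/(W + g) = 1)
v(I, G) = -1
v(-358, -1*(-91))/n(821, 560) = -1/1 = -1*1 = -1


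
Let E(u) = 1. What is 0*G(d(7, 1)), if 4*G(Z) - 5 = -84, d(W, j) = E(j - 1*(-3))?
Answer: 0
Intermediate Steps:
d(W, j) = 1
G(Z) = -79/4 (G(Z) = 5/4 + (1/4)*(-84) = 5/4 - 21 = -79/4)
0*G(d(7, 1)) = 0*(-79/4) = 0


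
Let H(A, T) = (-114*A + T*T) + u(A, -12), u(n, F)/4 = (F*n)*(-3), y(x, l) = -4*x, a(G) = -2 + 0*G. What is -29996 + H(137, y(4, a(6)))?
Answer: -25630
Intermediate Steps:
a(G) = -2 (a(G) = -2 + 0 = -2)
u(n, F) = -12*F*n (u(n, F) = 4*((F*n)*(-3)) = 4*(-3*F*n) = -12*F*n)
H(A, T) = T² + 30*A (H(A, T) = (-114*A + T*T) - 12*(-12)*A = (-114*A + T²) + 144*A = (T² - 114*A) + 144*A = T² + 30*A)
-29996 + H(137, y(4, a(6))) = -29996 + ((-4*4)² + 30*137) = -29996 + ((-16)² + 4110) = -29996 + (256 + 4110) = -29996 + 4366 = -25630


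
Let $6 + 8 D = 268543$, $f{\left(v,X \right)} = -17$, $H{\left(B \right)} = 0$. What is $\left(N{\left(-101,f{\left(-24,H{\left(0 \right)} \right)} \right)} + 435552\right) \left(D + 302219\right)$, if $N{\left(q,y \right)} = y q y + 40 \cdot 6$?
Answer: $\frac{1092253166267}{8} \approx 1.3653 \cdot 10^{11}$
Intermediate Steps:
$D = \frac{268537}{8}$ ($D = - \frac{3}{4} + \frac{1}{8} \cdot 268543 = - \frac{3}{4} + \frac{268543}{8} = \frac{268537}{8} \approx 33567.0$)
$N{\left(q,y \right)} = 240 + q y^{2}$ ($N{\left(q,y \right)} = q y y + 240 = q y^{2} + 240 = 240 + q y^{2}$)
$\left(N{\left(-101,f{\left(-24,H{\left(0 \right)} \right)} \right)} + 435552\right) \left(D + 302219\right) = \left(\left(240 - 101 \left(-17\right)^{2}\right) + 435552\right) \left(\frac{268537}{8} + 302219\right) = \left(\left(240 - 29189\right) + 435552\right) \frac{2686289}{8} = \left(-28949 + 435552\right) \frac{2686289}{8} = 406603 \cdot \frac{2686289}{8} = \frac{1092253166267}{8}$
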